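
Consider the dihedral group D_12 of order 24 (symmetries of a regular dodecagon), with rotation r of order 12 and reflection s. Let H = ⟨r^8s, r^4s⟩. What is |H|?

|⟨r^8s⟩| = 2 and |⟨r^4s⟩| = 2, so |H| is a multiple of lcm(2, 2) = 2 and divides |G| = 24.
Closing under the operation: H = {e, r^4, r^8, s, r^4s, r^8s}, so |H| = 6.

6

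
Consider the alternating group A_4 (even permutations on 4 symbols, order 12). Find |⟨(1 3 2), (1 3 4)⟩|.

|⟨(1 3 2)⟩| = 3 and |⟨(1 3 4)⟩| = 3, so |H| is a multiple of lcm(3, 3) = 3 and divides |G| = 12.
Closing {(1 3 2), (1 3 4)} under the group operation gives all of G, so |H| = 12.

12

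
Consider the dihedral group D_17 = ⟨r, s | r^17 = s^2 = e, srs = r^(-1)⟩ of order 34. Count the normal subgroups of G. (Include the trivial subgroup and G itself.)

3

G has 20 subgroups. Checking conjugation-invariance by order — order 1: 1/1 normal; order 2: 0/17 normal; order 17: 1/1 normal; order 34: 1/1 normal.
Total normal subgroups: 3.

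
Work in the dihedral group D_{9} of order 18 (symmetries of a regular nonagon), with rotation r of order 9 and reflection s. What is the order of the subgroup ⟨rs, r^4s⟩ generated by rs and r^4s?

6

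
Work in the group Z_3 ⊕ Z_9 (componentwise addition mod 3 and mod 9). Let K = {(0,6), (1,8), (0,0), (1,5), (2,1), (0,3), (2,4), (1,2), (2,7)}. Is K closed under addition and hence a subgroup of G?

Yes

|K| = 9 divides |G| = 27, consistent with Lagrange.
K contains the identity, every element's inverse is in K, and K is closed under +: it is a subgroup.
In fact K = ⟨(2,4)⟩.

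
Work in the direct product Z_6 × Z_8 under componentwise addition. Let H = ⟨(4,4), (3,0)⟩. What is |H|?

12

|⟨(4,4)⟩| = 6 and |⟨(3,0)⟩| = 2, so |H| is a multiple of lcm(6, 2) = 6 and divides |G| = 48.
Closing under the operation: H = {(0,0), (0,4), (1,0), (1,4), (2,0), (2,4), (3,0), (3,4), (4,0), (4,4), (5,0), (5,4)}, so |H| = 12.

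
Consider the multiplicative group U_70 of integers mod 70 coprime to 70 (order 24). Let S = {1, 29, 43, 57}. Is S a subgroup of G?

Yes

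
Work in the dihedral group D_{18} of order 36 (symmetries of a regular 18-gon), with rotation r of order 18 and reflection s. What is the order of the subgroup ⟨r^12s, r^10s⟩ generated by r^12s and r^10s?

|⟨r^12s⟩| = 2 and |⟨r^10s⟩| = 2, so |H| is a multiple of lcm(2, 2) = 2 and divides |G| = 36.
Closing under the operation: H = {e, r^2, r^4, r^6, r^8, r^10, r^12, r^14, r^16, s, r^2s, r^4s, r^6s, r^8s, r^10s, r^12s, r^14s, r^16s}, so |H| = 18.

18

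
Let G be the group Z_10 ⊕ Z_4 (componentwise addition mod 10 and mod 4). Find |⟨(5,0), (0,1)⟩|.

8

|⟨(5,0)⟩| = 2 and |⟨(0,1)⟩| = 4, so |H| is a multiple of lcm(2, 4) = 4 and divides |G| = 40.
Closing under the operation: H = {(0,0), (0,1), (0,2), (0,3), (5,0), (5,1), (5,2), (5,3)}, so |H| = 8.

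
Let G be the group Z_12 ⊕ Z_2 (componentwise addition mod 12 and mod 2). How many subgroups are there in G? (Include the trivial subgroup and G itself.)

|G| = 24, so by Lagrange every subgroup order divides 24. Divisors: 1, 2, 3, 4, 6, 8, 12, 24.
Subgroups by order — order 1: 1; order 2: 3; order 3: 1; order 4: 3; order 6: 3; order 8: 1; order 12: 3; order 24: 1.
Total: 1 + 3 + 1 + 3 + 3 + 1 + 3 + 1 = 16.

16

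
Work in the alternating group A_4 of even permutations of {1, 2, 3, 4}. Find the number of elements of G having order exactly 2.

3

The elements of order 2 are: (1 2)(3 4), (1 3)(2 4), (1 4)(2 3).
That's 3.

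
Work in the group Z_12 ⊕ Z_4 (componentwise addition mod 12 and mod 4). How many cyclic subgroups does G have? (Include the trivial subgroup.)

A cyclic subgroup of order d is generated by each of its φ(d) elements of order d, so the cyclic subgroups of order d number (#elements of order d)/φ(d).
Cyclic subgroups by order — order 1: 1; order 2: 3; order 3: 1; order 4: 6; order 6: 3; order 12: 6.
Total: 20.

20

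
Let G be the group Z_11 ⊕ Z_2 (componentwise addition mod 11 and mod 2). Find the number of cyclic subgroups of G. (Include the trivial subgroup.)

Group the elements of G by the cyclic subgroup they generate; each cyclic subgroup of order d accounts for φ(d) elements.
Cyclic subgroups by order — order 1: 1; order 2: 1; order 11: 1; order 22: 1.
Total: 4.

4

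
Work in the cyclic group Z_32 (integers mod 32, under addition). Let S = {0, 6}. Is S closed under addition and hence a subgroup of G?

6 ∈ S but its inverse 26 ∉ S, so S is not a subgroup.

No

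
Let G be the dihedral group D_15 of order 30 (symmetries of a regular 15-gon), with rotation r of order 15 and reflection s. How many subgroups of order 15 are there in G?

1

|G| = 30 and 15 | 30, so subgroups of order 15 are possible by Lagrange.
The subgroups of order 15 are: {e, r, r^2, r^3, r^4, r^5, r^6, r^7, r^8, r^9, r^10, r^11, r^12, r^13, r^14}.
So G has 1 subgroup of order 15.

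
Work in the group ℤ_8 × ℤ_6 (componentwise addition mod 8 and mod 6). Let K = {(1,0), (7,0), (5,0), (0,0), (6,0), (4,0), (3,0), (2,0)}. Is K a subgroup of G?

|K| = 8 divides |G| = 48, consistent with Lagrange.
K contains the identity, every element's inverse is in K, and K is closed under +: it is a subgroup.
In fact K = ⟨(7,0)⟩.

Yes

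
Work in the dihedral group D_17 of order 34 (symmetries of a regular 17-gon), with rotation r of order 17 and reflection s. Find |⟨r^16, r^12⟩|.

17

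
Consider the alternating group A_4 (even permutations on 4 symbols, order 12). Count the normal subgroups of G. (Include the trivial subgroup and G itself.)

3

G has 10 subgroups. Checking conjugation-invariance by order — order 1: 1/1 normal; order 2: 0/3 normal; order 3: 0/4 normal; order 4: 1/1 normal; order 12: 1/1 normal.
Total normal subgroups: 3.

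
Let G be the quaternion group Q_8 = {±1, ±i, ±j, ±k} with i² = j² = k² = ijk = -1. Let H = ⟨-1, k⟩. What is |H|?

4

|⟨-1⟩| = 2 and |⟨k⟩| = 4, so |H| is a multiple of lcm(2, 4) = 4 and divides |G| = 8.
Closing under the operation: H = {1, -1, k, -k}, so |H| = 4.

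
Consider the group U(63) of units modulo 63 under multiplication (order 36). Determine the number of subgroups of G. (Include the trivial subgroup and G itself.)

|G| = 36, so by Lagrange every subgroup order divides 36. Divisors: 1, 2, 3, 4, 6, 9, 12, 18, 36.
Subgroups by order — order 1: 1; order 2: 3; order 3: 4; order 4: 1; order 6: 12; order 9: 1; order 12: 4; order 18: 3; order 36: 1.
Total: 1 + 3 + 4 + 1 + 12 + 1 + 4 + 3 + 1 = 30.

30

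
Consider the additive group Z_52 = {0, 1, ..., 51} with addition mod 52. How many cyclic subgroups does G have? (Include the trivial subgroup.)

6

Group the elements of G by the cyclic subgroup they generate; each cyclic subgroup of order d accounts for φ(d) elements.
Cyclic subgroups by order — order 1: 1; order 2: 1; order 4: 1; order 13: 1; order 26: 1; order 52: 1.
Total: 6.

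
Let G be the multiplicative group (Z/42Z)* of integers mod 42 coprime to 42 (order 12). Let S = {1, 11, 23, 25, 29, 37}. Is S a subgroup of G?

Yes

|S| = 6 divides |G| = 12, consistent with Lagrange.
S contains the identity, every element's inverse is in S, and S is closed under ·: it is a subgroup.
In fact S = ⟨23⟩.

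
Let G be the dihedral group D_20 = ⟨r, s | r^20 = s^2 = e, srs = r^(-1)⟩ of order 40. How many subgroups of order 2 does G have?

|G| = 40 and 2 | 40, so subgroups of order 2 are possible by Lagrange.
The subgroups of order 2 are: {e, r^10}; {e, r^10s}; {e, r^11s}; {e, r^12s}; … (21 in all).
So G has 21 subgroups of order 2.

21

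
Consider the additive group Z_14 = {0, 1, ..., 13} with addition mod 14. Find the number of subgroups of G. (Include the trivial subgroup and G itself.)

4

Subgroups of the cyclic group Z_14 correspond bijectively to divisors of 14.
Divisors of 14: 1, 2, 7, 14.
So Z_14 has 4 subgroups.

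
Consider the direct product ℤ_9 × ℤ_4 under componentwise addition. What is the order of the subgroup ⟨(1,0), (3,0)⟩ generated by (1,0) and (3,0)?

|⟨(1,0)⟩| = 9 and |⟨(3,0)⟩| = 3, so |H| is a multiple of lcm(9, 3) = 9 and divides |G| = 36.
Closing under the operation: H = {(0,0), (1,0), (2,0), (3,0), (4,0), (5,0), (6,0), (7,0), (8,0)}, so |H| = 9.

9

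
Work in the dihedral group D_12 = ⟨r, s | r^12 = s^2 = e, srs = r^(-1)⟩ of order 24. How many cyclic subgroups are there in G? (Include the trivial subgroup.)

Each element a generates a cyclic subgroup ⟨a⟩; distinct elements may generate the same one (a cyclic group of order d has φ(d) generators).
Cyclic subgroups by order — order 1: 1; order 2: 13; order 3: 1; order 4: 1; order 6: 1; order 12: 1.
Total: 18.

18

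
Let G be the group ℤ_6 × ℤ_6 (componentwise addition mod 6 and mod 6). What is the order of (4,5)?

6

The order of (4,5) in Z_6 × Z_6 is lcm(ord(4) in Z_6, ord(5) in Z_6).
ord(4) = 3 and ord(5) = 6, so |⟨(4,5)⟩| = lcm(3, 6) = 6.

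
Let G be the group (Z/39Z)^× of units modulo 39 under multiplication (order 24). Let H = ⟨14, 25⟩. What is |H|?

4

|⟨14⟩| = 2 and |⟨25⟩| = 2, so |H| is a multiple of lcm(2, 2) = 2 and divides |G| = 24.
Closing under the operation: H = {1, 14, 25, 38}, so |H| = 4.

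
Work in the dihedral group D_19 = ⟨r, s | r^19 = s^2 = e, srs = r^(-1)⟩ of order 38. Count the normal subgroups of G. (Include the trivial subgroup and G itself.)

3

G has 22 subgroups. Checking conjugation-invariance by order — order 1: 1/1 normal; order 2: 0/19 normal; order 19: 1/1 normal; order 38: 1/1 normal.
Total normal subgroups: 3.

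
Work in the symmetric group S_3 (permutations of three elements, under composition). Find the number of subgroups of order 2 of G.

3

|G| = 6 and 2 | 6, so subgroups of order 2 are possible by Lagrange.
The subgroups of order 2 are: {e, (1 2)}; {e, (1 3)}; {e, (2 3)}.
So G has 3 subgroups of order 2.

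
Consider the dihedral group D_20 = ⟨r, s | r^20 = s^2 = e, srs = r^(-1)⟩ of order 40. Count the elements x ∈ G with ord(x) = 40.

0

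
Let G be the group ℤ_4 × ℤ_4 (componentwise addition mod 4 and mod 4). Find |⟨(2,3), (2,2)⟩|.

8

|⟨(2,3)⟩| = 4 and |⟨(2,2)⟩| = 2, so |H| is a multiple of lcm(4, 2) = 4 and divides |G| = 16.
Closing under the operation: H = {(0,0), (0,1), (0,2), (0,3), (2,0), (2,1), (2,2), (2,3)}, so |H| = 8.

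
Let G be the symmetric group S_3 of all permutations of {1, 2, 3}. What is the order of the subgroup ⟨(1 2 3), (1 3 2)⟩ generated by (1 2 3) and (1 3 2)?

|⟨(1 2 3)⟩| = 3 and |⟨(1 3 2)⟩| = 3, so |H| is a multiple of lcm(3, 3) = 3 and divides |G| = 6.
Closing under the operation: H = {e, (1 2 3), (1 3 2)}, so |H| = 3.

3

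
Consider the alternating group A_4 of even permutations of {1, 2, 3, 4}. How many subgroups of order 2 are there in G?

3

|G| = 12 and 2 | 12, so subgroups of order 2 are possible by Lagrange.
The subgroups of order 2 are: {e, (1 2)(3 4)}; {e, (1 3)(2 4)}; {e, (1 4)(2 3)}.
So G has 3 subgroups of order 2.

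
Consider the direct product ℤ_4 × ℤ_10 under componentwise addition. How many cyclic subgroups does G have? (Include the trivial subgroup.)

A cyclic subgroup of order d is generated by each of its φ(d) elements of order d, so the cyclic subgroups of order d number (#elements of order d)/φ(d).
Cyclic subgroups by order — order 1: 1; order 2: 3; order 4: 2; order 5: 1; order 10: 3; order 20: 2.
Total: 12.

12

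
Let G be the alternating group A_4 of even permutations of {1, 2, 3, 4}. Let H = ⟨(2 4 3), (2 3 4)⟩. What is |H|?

|⟨(2 4 3)⟩| = 3 and |⟨(2 3 4)⟩| = 3, so |H| is a multiple of lcm(3, 3) = 3 and divides |G| = 12.
Closing under the operation: H = {e, (2 3 4), (2 4 3)}, so |H| = 3.

3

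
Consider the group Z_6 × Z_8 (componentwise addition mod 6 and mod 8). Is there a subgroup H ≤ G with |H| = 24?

24 | 48. A subgroup of order 24 is {(0,0), (0,1), (0,2), (0,3), (0,4), (0,5), (0,6), (0,7), (2,0), (2,1), (2,2), (2,3), (2,4), (2,5), (2,6), (2,7), (4,0), (4,1), (4,2), (4,3), (4,4), (4,5), (4,6), (4,7)}.

Yes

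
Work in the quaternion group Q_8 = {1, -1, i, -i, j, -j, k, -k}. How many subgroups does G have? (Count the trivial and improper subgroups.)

6

|G| = 8, so by Lagrange every subgroup order divides 8. Divisors: 1, 2, 4, 8.
Subgroups by order — order 1: 1; order 2: 1; order 4: 3; order 8: 1.
Total: 1 + 1 + 3 + 1 = 6.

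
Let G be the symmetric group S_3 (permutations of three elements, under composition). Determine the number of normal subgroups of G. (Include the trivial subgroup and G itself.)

3

G has 6 subgroups. Checking conjugation-invariance by order — order 1: 1/1 normal; order 2: 0/3 normal; order 3: 1/1 normal; order 6: 1/1 normal.
Total normal subgroups: 3.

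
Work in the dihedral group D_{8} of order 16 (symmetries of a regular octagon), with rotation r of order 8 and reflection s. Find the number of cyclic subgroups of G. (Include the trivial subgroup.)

12

Each element a generates a cyclic subgroup ⟨a⟩; distinct elements may generate the same one (a cyclic group of order d has φ(d) generators).
Cyclic subgroups by order — order 1: 1; order 2: 9; order 4: 1; order 8: 1.
Total: 12.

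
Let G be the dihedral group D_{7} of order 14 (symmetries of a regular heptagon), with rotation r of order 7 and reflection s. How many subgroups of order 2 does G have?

7

|G| = 14 and 2 | 14, so subgroups of order 2 are possible by Lagrange.
The subgroups of order 2 are: {e, r^2s}; {e, r^3s}; {e, r^4s}; {e, r^5s}; … (7 in all).
So G has 7 subgroups of order 2.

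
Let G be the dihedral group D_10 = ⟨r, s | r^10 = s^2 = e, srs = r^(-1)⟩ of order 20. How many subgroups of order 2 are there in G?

11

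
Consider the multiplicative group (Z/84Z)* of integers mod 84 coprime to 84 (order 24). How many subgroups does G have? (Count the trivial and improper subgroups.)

32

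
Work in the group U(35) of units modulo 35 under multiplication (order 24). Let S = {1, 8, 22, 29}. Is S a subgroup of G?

|S| = 4 divides |G| = 24, consistent with Lagrange.
S contains the identity, every element's inverse is in S, and S is closed under ·: it is a subgroup.
In fact S = ⟨8⟩.

Yes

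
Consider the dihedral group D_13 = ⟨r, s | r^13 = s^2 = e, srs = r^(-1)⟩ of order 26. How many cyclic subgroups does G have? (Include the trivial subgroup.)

A cyclic subgroup of order d is generated by each of its φ(d) elements of order d, so the cyclic subgroups of order d number (#elements of order d)/φ(d).
Cyclic subgroups by order — order 1: 1; order 2: 13; order 13: 1.
Total: 15.

15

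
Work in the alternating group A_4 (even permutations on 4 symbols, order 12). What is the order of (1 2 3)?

3

Computing powers of (1 2 3): the smallest k with ((1 2 3))^k = e is k = 3.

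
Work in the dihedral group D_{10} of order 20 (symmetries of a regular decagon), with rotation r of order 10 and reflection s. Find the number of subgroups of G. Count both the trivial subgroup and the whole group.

|G| = 20, so by Lagrange every subgroup order divides 20. Divisors: 1, 2, 4, 5, 10, 20.
Subgroups by order — order 1: 1; order 2: 11; order 4: 5; order 5: 1; order 10: 3; order 20: 1.
Total: 1 + 11 + 5 + 1 + 3 + 1 = 22.

22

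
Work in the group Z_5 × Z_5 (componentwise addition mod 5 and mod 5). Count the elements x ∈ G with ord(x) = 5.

24

An element (a,b) has order lcm(ord(a), ord(b)); count pairs with lcm equal to 5.
Enumerating gives 24 such elements.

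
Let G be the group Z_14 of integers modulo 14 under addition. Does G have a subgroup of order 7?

7 | 14. A subgroup of order 7 is {0, 2, 4, 6, 8, 10, 12}.

Yes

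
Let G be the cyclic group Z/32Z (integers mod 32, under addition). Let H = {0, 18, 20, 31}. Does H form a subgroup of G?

No

18 ∈ H but its inverse 14 ∉ H, so H is not a subgroup.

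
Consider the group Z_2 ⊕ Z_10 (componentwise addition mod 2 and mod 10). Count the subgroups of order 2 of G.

3

|G| = 20 and 2 | 20, so subgroups of order 2 are possible by Lagrange.
The subgroups of order 2 are: {(0,0), (0,5)}; {(0,0), (1,0)}; {(0,0), (1,5)}.
So G has 3 subgroups of order 2.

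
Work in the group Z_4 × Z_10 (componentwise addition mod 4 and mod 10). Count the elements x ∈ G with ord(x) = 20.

16

An element (a,b) has order lcm(ord(a), ord(b)); count pairs with lcm equal to 20.
Enumerating gives 16 such elements.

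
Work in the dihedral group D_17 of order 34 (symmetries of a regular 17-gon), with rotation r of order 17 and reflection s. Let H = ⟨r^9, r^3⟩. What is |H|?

|⟨r^9⟩| = 17 and |⟨r^3⟩| = 17, so |H| is a multiple of lcm(17, 17) = 17 and divides |G| = 34.
Closing under the operation: H = {e, r, r^2, r^3, r^4, r^5, r^6, r^7, r^8, r^9, r^10, r^11, r^12, r^13, r^14, r^15, r^16}, so |H| = 17.

17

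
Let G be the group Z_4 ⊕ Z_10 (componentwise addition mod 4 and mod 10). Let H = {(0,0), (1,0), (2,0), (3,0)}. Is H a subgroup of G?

Yes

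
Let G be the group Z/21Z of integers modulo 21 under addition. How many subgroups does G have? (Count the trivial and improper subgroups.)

Subgroups of the cyclic group Z/21Z correspond bijectively to divisors of 21.
Divisors of 21: 1, 3, 7, 21.
So Z/21Z has 4 subgroups.

4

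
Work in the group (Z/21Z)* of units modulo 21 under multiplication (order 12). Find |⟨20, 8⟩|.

4

|⟨20⟩| = 2 and |⟨8⟩| = 2, so |H| is a multiple of lcm(2, 2) = 2 and divides |G| = 12.
Closing under the operation: H = {1, 8, 13, 20}, so |H| = 4.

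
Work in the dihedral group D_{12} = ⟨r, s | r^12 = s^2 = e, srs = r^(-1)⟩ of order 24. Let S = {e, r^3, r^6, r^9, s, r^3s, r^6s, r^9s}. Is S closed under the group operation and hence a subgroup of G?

Yes

|S| = 8 divides |G| = 24, consistent with Lagrange.
S contains the identity, every element's inverse is in S, and S is closed under ·: it is a subgroup.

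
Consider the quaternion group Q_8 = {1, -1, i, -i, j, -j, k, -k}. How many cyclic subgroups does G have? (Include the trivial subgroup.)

Group the elements of G by the cyclic subgroup they generate; each cyclic subgroup of order d accounts for φ(d) elements.
Cyclic subgroups by order — order 1: 1; order 2: 1; order 4: 3.
Total: 5.

5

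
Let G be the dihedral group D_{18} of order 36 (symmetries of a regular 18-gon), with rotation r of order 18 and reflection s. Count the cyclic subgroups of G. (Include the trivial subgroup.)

Each element a generates a cyclic subgroup ⟨a⟩; distinct elements may generate the same one (a cyclic group of order d has φ(d) generators).
Cyclic subgroups by order — order 1: 1; order 2: 19; order 3: 1; order 6: 1; order 9: 1; order 18: 1.
Total: 24.

24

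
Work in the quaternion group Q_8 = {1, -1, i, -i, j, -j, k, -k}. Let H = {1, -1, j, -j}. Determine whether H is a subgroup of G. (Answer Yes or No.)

Yes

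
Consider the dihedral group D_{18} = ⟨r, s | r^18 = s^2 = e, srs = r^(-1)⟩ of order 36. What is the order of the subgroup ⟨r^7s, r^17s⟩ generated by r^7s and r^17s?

18

|⟨r^7s⟩| = 2 and |⟨r^17s⟩| = 2, so |H| is a multiple of lcm(2, 2) = 2 and divides |G| = 36.
Closing under the operation: H = {e, r^2, r^4, r^6, r^8, r^10, r^12, r^14, r^16, rs, r^3s, r^5s, r^7s, r^9s, r^11s, r^13s, r^15s, r^17s}, so |H| = 18.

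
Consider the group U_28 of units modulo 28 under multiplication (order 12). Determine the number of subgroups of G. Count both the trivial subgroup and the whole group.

|G| = 12, so by Lagrange every subgroup order divides 12. Divisors: 1, 2, 3, 4, 6, 12.
Subgroups by order — order 1: 1; order 2: 3; order 3: 1; order 4: 1; order 6: 3; order 12: 1.
Total: 1 + 3 + 1 + 1 + 3 + 1 = 10.

10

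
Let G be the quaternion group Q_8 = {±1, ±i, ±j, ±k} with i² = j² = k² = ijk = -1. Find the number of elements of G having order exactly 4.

6

The elements of order 4 are: i, -i, j, -j, k, -k.
That's 6.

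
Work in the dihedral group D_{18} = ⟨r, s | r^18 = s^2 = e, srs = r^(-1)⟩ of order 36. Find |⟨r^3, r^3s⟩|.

|⟨r^3⟩| = 6 and |⟨r^3s⟩| = 2, so |H| is a multiple of lcm(6, 2) = 6 and divides |G| = 36.
Closing under the operation: H = {e, r^3, r^6, r^9, r^12, r^15, s, r^3s, r^6s, r^9s, r^12s, r^15s}, so |H| = 12.

12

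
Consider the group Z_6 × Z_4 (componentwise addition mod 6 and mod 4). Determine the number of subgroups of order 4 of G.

3

|G| = 24 and 4 | 24, so subgroups of order 4 are possible by Lagrange.
The subgroups of order 4 are: {(0,0), (0,1), (0,2), (0,3)}; {(0,0), (0,2), (3,0), (3,2)}; {(0,0), (0,2), (3,1), (3,3)}.
So G has 3 subgroups of order 4.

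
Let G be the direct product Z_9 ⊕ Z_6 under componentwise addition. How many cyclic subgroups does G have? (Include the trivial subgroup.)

A cyclic subgroup of order d is generated by each of its φ(d) elements of order d, so the cyclic subgroups of order d number (#elements of order d)/φ(d).
Cyclic subgroups by order — order 1: 1; order 2: 1; order 3: 4; order 6: 4; order 9: 3; order 18: 3.
Total: 16.

16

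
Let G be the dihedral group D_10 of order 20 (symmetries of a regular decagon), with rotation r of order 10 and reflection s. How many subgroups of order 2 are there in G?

11

|G| = 20 and 2 | 20, so subgroups of order 2 are possible by Lagrange.
The subgroups of order 2 are: {e, r^2s}; {e, r^3s}; {e, r^4s}; {e, r^5}; … (11 in all).
So G has 11 subgroups of order 2.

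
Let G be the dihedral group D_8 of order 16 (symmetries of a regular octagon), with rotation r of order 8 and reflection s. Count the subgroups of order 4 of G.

|G| = 16 and 4 | 16, so subgroups of order 4 are possible by Lagrange.
The subgroups of order 4 are: {e, r^2, r^4, r^6}; {e, r^4, r^2s, r^6s}; {e, r^4, r^3s, r^7s}; {e, r^4, s, r^4s}; … (5 in all).
So G has 5 subgroups of order 4.

5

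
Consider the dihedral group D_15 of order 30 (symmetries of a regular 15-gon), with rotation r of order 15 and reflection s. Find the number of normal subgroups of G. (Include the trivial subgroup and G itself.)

5

G has 28 subgroups. Checking conjugation-invariance by order — order 1: 1/1 normal; order 2: 0/15 normal; order 3: 1/1 normal; order 5: 1/1 normal; order 6: 0/5 normal; order 10: 0/3 normal; order 15: 1/1 normal; order 30: 1/1 normal.
Total normal subgroups: 5.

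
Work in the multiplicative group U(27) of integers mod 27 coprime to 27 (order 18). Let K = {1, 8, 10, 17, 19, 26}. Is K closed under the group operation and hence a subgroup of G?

Yes

|K| = 6 divides |G| = 18, consistent with Lagrange.
K contains the identity, every element's inverse is in K, and K is closed under ·: it is a subgroup.
In fact K = ⟨17⟩.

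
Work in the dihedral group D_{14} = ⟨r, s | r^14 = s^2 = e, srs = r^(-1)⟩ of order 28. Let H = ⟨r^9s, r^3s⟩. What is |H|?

14

|⟨r^9s⟩| = 2 and |⟨r^3s⟩| = 2, so |H| is a multiple of lcm(2, 2) = 2 and divides |G| = 28.
Closing under the operation: H = {e, r^2, r^4, r^6, r^8, r^10, r^12, rs, r^3s, r^5s, r^7s, r^9s, r^11s, r^13s}, so |H| = 14.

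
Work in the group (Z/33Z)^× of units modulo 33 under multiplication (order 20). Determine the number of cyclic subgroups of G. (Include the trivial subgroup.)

8

Group the elements of G by the cyclic subgroup they generate; each cyclic subgroup of order d accounts for φ(d) elements.
Cyclic subgroups by order — order 1: 1; order 2: 3; order 5: 1; order 10: 3.
Total: 8.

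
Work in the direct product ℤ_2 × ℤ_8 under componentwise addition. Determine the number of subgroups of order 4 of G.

|G| = 16 and 4 | 16, so subgroups of order 4 are possible by Lagrange.
The subgroups of order 4 are: {(0,0), (0,2), (0,4), (0,6)}; {(0,0), (0,4), (1,0), (1,4)}; {(0,0), (0,4), (1,2), (1,6)}.
So G has 3 subgroups of order 4.

3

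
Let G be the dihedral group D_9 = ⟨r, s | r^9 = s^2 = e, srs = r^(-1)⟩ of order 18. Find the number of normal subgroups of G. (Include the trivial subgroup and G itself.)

4

G has 16 subgroups. Checking conjugation-invariance by order — order 1: 1/1 normal; order 2: 0/9 normal; order 3: 1/1 normal; order 6: 0/3 normal; order 9: 1/1 normal; order 18: 1/1 normal.
Total normal subgroups: 4.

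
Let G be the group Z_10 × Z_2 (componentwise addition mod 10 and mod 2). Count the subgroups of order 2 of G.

3

|G| = 20 and 2 | 20, so subgroups of order 2 are possible by Lagrange.
The subgroups of order 2 are: {(0,0), (0,1)}; {(0,0), (5,0)}; {(0,0), (5,1)}.
So G has 3 subgroups of order 2.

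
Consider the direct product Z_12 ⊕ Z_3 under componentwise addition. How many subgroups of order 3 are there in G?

|G| = 36 and 3 | 36, so subgroups of order 3 are possible by Lagrange.
The subgroups of order 3 are: {(0,0), (0,1), (0,2)}; {(0,0), (4,0), (8,0)}; {(0,0), (4,1), (8,2)}; {(0,0), (4,2), (8,1)}.
So G has 4 subgroups of order 3.

4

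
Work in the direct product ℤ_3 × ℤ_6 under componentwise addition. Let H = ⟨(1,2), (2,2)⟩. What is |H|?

9

|⟨(1,2)⟩| = 3 and |⟨(2,2)⟩| = 3, so |H| is a multiple of lcm(3, 3) = 3 and divides |G| = 18.
Closing under the operation: H = {(0,0), (0,2), (0,4), (1,0), (1,2), (1,4), (2,0), (2,2), (2,4)}, so |H| = 9.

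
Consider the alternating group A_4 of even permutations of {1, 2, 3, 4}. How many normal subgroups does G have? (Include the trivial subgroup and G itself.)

G has 10 subgroups. Checking conjugation-invariance by order — order 1: 1/1 normal; order 2: 0/3 normal; order 3: 0/4 normal; order 4: 1/1 normal; order 12: 1/1 normal.
Total normal subgroups: 3.

3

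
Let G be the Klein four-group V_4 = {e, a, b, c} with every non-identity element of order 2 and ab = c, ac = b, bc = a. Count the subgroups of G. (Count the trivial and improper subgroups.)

|G| = 4, so by Lagrange every subgroup order divides 4. Divisors: 1, 2, 4.
Subgroups by order — order 1: 1; order 2: 3; order 4: 1.
Total: 1 + 3 + 1 = 5.

5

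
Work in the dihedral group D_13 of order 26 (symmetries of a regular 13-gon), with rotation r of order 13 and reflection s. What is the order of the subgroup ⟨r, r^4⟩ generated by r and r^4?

|⟨r⟩| = 13 and |⟨r^4⟩| = 13, so |H| is a multiple of lcm(13, 13) = 13 and divides |G| = 26.
Closing under the operation: H = {e, r, r^2, r^3, r^4, r^5, r^6, r^7, r^8, r^9, r^10, r^11, r^12}, so |H| = 13.

13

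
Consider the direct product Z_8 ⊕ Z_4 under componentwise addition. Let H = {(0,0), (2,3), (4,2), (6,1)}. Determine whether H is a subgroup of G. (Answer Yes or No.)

|H| = 4 divides |G| = 32, consistent with Lagrange.
H contains the identity, every element's inverse is in H, and H is closed under +: it is a subgroup.
In fact H = ⟨(2,3)⟩.

Yes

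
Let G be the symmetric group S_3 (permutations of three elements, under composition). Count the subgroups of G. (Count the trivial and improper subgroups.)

|G| = 6, so by Lagrange every subgroup order divides 6. Divisors: 1, 2, 3, 6.
Subgroups by order — order 1: 1; order 2: 3; order 3: 1; order 6: 1.
Total: 1 + 3 + 1 + 1 = 6.

6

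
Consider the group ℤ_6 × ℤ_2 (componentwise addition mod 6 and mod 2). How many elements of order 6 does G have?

6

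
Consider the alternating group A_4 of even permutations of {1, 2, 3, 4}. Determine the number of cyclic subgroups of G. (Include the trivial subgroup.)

Group the elements of G by the cyclic subgroup they generate; each cyclic subgroup of order d accounts for φ(d) elements.
Cyclic subgroups by order — order 1: 1; order 2: 3; order 3: 4.
Total: 8.

8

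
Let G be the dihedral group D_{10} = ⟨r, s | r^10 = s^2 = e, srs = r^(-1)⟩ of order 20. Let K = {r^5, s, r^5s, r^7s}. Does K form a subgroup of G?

No

The identity e ∉ K, so K is not a subgroup.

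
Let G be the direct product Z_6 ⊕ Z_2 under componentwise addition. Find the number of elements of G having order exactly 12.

0

An element (a,b) has order lcm(ord(a), ord(b)); count pairs with lcm equal to 12.
Enumerating gives 0 such elements.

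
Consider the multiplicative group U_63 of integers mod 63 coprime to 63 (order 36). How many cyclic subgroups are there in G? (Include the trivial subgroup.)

20

Each element a generates a cyclic subgroup ⟨a⟩; distinct elements may generate the same one (a cyclic group of order d has φ(d) generators).
Cyclic subgroups by order — order 1: 1; order 2: 3; order 3: 4; order 6: 12.
Total: 20.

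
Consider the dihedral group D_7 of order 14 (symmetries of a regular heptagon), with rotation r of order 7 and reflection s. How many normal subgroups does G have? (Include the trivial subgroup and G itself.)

G has 10 subgroups. Checking conjugation-invariance by order — order 1: 1/1 normal; order 2: 0/7 normal; order 7: 1/1 normal; order 14: 1/1 normal.
Total normal subgroups: 3.

3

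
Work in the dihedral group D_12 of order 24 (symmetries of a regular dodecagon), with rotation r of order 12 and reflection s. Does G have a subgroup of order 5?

5 does not divide |G| = 24, so by Lagrange no subgroup of order 5 exists.

No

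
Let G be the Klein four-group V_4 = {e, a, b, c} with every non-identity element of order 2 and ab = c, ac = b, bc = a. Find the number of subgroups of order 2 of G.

3

|G| = 4 and 2 | 4, so subgroups of order 2 are possible by Lagrange.
The subgroups of order 2 are: {e, a}; {e, b}; {e, c}.
So G has 3 subgroups of order 2.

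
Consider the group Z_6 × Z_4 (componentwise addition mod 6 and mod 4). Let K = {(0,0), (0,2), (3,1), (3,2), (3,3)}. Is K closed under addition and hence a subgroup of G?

|K| = 5 does not divide |G| = 24, so by Lagrange K is not a subgroup.

No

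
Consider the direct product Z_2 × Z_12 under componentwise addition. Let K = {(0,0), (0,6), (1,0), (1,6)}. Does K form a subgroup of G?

Yes

|K| = 4 divides |G| = 24, consistent with Lagrange.
K contains the identity, every element's inverse is in K, and K is closed under +: it is a subgroup.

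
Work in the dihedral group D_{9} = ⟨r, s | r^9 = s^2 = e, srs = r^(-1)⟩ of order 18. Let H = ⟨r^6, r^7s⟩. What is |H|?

6

|⟨r^6⟩| = 3 and |⟨r^7s⟩| = 2, so |H| is a multiple of lcm(3, 2) = 6 and divides |G| = 18.
Closing under the operation: H = {e, r^3, r^6, rs, r^4s, r^7s}, so |H| = 6.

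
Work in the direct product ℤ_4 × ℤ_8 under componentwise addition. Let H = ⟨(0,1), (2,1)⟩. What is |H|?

16

|⟨(0,1)⟩| = 8 and |⟨(2,1)⟩| = 8, so |H| is a multiple of lcm(8, 8) = 8 and divides |G| = 32.
Closing under the operation: H = {(0,0), (0,1), (0,2), (0,3), (0,4), (0,5), (0,6), (0,7), (2,0), (2,1), (2,2), (2,3), (2,4), (2,5), (2,6), (2,7)}, so |H| = 16.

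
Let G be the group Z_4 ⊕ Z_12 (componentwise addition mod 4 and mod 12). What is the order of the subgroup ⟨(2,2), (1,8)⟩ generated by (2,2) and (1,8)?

|⟨(2,2)⟩| = 6 and |⟨(1,8)⟩| = 12, so |H| is a multiple of lcm(6, 12) = 12 and divides |G| = 48.
Closing under the operation: H = {(0,0), (0,2), (0,4), (0,6), (0,8), (0,10), (1,0), (1,2), (1,4), (1,6), (1,8), (1,10), (2,0), (2,2), (2,4), (2,6), (2,8), (2,10), (3,0), (3,2), (3,4), (3,6), (3,8), (3,10)}, so |H| = 24.

24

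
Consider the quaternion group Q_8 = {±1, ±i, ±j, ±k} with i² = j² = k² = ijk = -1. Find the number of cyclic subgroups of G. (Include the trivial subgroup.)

Group the elements of G by the cyclic subgroup they generate; each cyclic subgroup of order d accounts for φ(d) elements.
Cyclic subgroups by order — order 1: 1; order 2: 1; order 4: 3.
Total: 5.

5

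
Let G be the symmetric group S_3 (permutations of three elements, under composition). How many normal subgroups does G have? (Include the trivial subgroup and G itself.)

3

G has 6 subgroups. Checking conjugation-invariance by order — order 1: 1/1 normal; order 2: 0/3 normal; order 3: 1/1 normal; order 6: 1/1 normal.
Total normal subgroups: 3.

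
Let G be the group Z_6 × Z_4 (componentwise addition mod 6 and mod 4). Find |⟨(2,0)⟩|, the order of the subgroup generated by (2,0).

The order of (2,0) in Z_6 × Z_4 is lcm(ord(2) in Z_6, ord(0) in Z_4).
ord(2) = 3 and ord(0) = 1, so |⟨(2,0)⟩| = lcm(3, 1) = 3.

3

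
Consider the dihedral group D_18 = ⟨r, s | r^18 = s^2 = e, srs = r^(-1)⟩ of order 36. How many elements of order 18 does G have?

6

The elements of order 18 are: r, r^5, r^7, r^11, r^13, r^17.
That's 6.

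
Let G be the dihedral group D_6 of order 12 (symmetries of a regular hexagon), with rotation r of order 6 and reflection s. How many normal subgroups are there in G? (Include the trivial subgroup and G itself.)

7

G has 16 subgroups. Checking conjugation-invariance by order — order 1: 1/1 normal; order 2: 1/7 normal; order 3: 1/1 normal; order 4: 0/3 normal; order 6: 3/3 normal; order 12: 1/1 normal.
Total normal subgroups: 7.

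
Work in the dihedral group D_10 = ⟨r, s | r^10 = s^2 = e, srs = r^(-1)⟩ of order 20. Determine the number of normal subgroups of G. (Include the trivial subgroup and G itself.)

G has 22 subgroups. Checking conjugation-invariance by order — order 1: 1/1 normal; order 2: 1/11 normal; order 4: 0/5 normal; order 5: 1/1 normal; order 10: 3/3 normal; order 20: 1/1 normal.
Total normal subgroups: 7.

7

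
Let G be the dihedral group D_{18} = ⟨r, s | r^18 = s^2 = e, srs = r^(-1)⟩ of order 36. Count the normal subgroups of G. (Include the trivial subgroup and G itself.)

G has 45 subgroups. Checking conjugation-invariance by order — order 1: 1/1 normal; order 2: 1/19 normal; order 3: 1/1 normal; order 4: 0/9 normal; order 6: 1/7 normal; order 9: 1/1 normal; order 12: 0/3 normal; order 18: 3/3 normal; order 36: 1/1 normal.
Total normal subgroups: 9.

9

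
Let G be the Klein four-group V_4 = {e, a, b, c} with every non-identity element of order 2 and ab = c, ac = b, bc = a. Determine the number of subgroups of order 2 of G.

|G| = 4 and 2 | 4, so subgroups of order 2 are possible by Lagrange.
The subgroups of order 2 are: {e, a}; {e, b}; {e, c}.
So G has 3 subgroups of order 2.

3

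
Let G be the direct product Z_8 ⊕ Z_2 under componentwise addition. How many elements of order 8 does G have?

8

An element (a,b) has order lcm(ord(a), ord(b)); count pairs with lcm equal to 8.
Enumerating gives 8 such elements.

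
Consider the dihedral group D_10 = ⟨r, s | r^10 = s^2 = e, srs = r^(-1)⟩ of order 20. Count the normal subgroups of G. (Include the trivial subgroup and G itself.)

G has 22 subgroups. Checking conjugation-invariance by order — order 1: 1/1 normal; order 2: 1/11 normal; order 4: 0/5 normal; order 5: 1/1 normal; order 10: 3/3 normal; order 20: 1/1 normal.
Total normal subgroups: 7.

7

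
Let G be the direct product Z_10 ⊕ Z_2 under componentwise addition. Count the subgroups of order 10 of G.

3

|G| = 20 and 10 | 20, so subgroups of order 10 are possible by Lagrange.
The subgroups of order 10 are: {(0,0), (0,1), (2,0), (2,1), (4,0), (4,1), (6,0), (6,1), (8,0), (8,1)}; {(0,0), (1,0), (2,0), (3,0), (4,0), (5,0), (6,0), (7,0), (8,0), (9,0)}; {(0,0), (1,1), (2,0), (3,1), (4,0), (5,1), (6,0), (7,1), (8,0), (9,1)}.
So G has 3 subgroups of order 10.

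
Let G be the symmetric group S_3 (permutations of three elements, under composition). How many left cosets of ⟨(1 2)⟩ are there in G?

3

|⟨(1 2)⟩| = 2 and |G| = 6.
By Lagrange, [G : H] = |G|/|H| = 6/2 = 3.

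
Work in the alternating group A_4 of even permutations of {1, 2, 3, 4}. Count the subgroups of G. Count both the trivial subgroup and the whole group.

|G| = 12, so by Lagrange every subgroup order divides 12. Divisors: 1, 2, 3, 4, 6, 12.
Subgroups by order — order 1: 1; order 2: 3; order 3: 4; order 4: 1; order 6: 0; order 12: 1.
Total: 1 + 3 + 4 + 1 + 0 + 1 = 10.

10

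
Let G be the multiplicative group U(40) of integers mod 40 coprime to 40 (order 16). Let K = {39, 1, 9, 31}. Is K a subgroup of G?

|K| = 4 divides |G| = 16, consistent with Lagrange.
K contains the identity, every element's inverse is in K, and K is closed under ·: it is a subgroup.

Yes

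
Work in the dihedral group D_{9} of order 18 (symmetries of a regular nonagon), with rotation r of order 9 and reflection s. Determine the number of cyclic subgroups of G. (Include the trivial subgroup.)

12

Group the elements of G by the cyclic subgroup they generate; each cyclic subgroup of order d accounts for φ(d) elements.
Cyclic subgroups by order — order 1: 1; order 2: 9; order 3: 1; order 9: 1.
Total: 12.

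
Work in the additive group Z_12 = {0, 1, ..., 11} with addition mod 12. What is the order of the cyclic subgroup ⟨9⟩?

4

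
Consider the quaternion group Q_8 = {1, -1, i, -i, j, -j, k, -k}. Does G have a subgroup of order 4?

Yes

4 | 8. A subgroup of order 4 is {1, -1, i, -i}.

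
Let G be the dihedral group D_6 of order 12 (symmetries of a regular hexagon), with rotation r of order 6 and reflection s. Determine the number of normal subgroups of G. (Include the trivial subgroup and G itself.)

G has 16 subgroups. Checking conjugation-invariance by order — order 1: 1/1 normal; order 2: 1/7 normal; order 3: 1/1 normal; order 4: 0/3 normal; order 6: 3/3 normal; order 12: 1/1 normal.
Total normal subgroups: 7.

7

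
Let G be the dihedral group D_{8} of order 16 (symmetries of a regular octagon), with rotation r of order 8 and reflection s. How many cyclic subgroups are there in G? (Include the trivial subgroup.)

12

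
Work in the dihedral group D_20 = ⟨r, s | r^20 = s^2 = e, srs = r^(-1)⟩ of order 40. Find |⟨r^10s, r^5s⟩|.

8

|⟨r^10s⟩| = 2 and |⟨r^5s⟩| = 2, so |H| is a multiple of lcm(2, 2) = 2 and divides |G| = 40.
Closing under the operation: H = {e, r^5, r^10, r^15, s, r^5s, r^10s, r^15s}, so |H| = 8.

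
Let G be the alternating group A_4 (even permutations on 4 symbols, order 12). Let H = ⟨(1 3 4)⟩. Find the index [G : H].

4

|⟨(1 3 4)⟩| = 3 and |G| = 12.
By Lagrange, [G : H] = |G|/|H| = 12/3 = 4.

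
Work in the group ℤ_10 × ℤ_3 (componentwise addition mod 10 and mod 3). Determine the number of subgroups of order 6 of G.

1

|G| = 30 and 6 | 30, so subgroups of order 6 are possible by Lagrange.
The subgroups of order 6 are: {(0,0), (0,1), (0,2), (5,0), (5,1), (5,2)}.
So G has 1 subgroup of order 6.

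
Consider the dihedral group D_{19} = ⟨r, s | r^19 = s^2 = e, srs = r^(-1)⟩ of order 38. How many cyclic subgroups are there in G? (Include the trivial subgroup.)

21

A cyclic subgroup of order d is generated by each of its φ(d) elements of order d, so the cyclic subgroups of order d number (#elements of order d)/φ(d).
Cyclic subgroups by order — order 1: 1; order 2: 19; order 19: 1.
Total: 21.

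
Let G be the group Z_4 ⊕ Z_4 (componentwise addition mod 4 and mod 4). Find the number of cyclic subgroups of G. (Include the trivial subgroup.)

10

Each element a generates a cyclic subgroup ⟨a⟩; distinct elements may generate the same one (a cyclic group of order d has φ(d) generators).
Cyclic subgroups by order — order 1: 1; order 2: 3; order 4: 6.
Total: 10.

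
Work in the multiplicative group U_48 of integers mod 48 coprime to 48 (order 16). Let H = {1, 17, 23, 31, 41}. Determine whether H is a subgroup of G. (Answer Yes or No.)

No

|H| = 5 does not divide |G| = 16, so by Lagrange H is not a subgroup.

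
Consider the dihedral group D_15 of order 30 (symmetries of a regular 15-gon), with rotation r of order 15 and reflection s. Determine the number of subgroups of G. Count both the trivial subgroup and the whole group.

|G| = 30, so by Lagrange every subgroup order divides 30. Divisors: 1, 2, 3, 5, 6, 10, 15, 30.
Subgroups by order — order 1: 1; order 2: 15; order 3: 1; order 5: 1; order 6: 5; order 10: 3; order 15: 1; order 30: 1.
Total: 1 + 15 + 1 + 1 + 5 + 3 + 1 + 1 = 28.

28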